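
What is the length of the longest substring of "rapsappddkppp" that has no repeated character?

4

[r] len 1
[r, a] len 2
[r, a, p] len 3
[r, a, p, s] len 4
[p, s, a] len 3
[s, a, p] len 3
[p] len 1
[p, d] len 2
[d] len 1
[d, k] len 2
[d, k, p] len 3
[p] len 1
[p] len 1
Longest all-distinct length: 4.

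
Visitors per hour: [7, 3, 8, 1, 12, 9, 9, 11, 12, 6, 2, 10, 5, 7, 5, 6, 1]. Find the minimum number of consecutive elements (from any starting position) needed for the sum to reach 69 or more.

Extend right; whenever the sum reaches 69, record the length and shrink from the left:
add 7: running sum 7 < 69
add 3: running sum 10 < 69
add 8: running sum 18 < 69
add 1: running sum 19 < 69
add 12: running sum 31 < 69
add 9: running sum 40 < 69
add 9: running sum 49 < 69
add 11: running sum 60 < 69
add 12: shortest ending here [7, 3, 8, 1, 12, 9, 9, 11, 12] sum 72, len 9
add 6: shortest ending here [3, 8, 1, 12, 9, 9, 11, 12, 6] sum 71, len 9
add 2: shortest ending here [8, 1, 12, 9, 9, 11, 12, 6, 2] sum 70, len 9
add 10: shortest ending here [12, 9, 9, 11, 12, 6, 2, 10] sum 71, len 8
add 5: shortest ending here [12, 9, 9, 11, 12, 6, 2, 10, 5] sum 76, len 9
add 7: shortest ending here [9, 9, 11, 12, 6, 2, 10, 5, 7] sum 71, len 9
add 5: shortest ending here [9, 9, 11, 12, 6, 2, 10, 5, 7, 5] sum 76, len 10
add 6: shortest ending here [9, 11, 12, 6, 2, 10, 5, 7, 5, 6] sum 73, len 10
add 1: shortest ending here [9, 11, 12, 6, 2, 10, 5, 7, 5, 6, 1] sum 74, len 11
Shortest qualifying length: 8.

8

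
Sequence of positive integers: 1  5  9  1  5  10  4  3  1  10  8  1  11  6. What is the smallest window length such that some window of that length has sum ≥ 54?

add 1: running sum 1 < 54
add 5: running sum 6 < 54
add 9: running sum 15 < 54
add 1: running sum 16 < 54
add 5: running sum 21 < 54
add 10: running sum 31 < 54
add 4: running sum 35 < 54
add 3: running sum 38 < 54
add 1: running sum 39 < 54
add 10: running sum 49 < 54
end 10: [5, 9, 1, 5, 10, 4, 3, 1, 10, 8] sum 56, len 10
end 11: [5, 9, 1, 5, 10, 4, 3, 1, 10, 8, 1] sum 57, len 11
end 12: [1, 5, 10, 4, 3, 1, 10, 8, 1, 11] sum 54, len 10
end 13: [10, 4, 3, 1, 10, 8, 1, 11, 6] sum 54, len 9
Shortest qualifying length: 9.

9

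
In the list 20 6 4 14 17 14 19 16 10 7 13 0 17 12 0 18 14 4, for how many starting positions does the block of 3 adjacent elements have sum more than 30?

8

20 6 4 → sum 30
6 4 14 → sum 24
4 14 17 → sum 35  > 30 ✓
14 17 14 → sum 45  > 30 ✓
17 14 19 → sum 50  > 30 ✓
14 19 16 → sum 49  > 30 ✓
19 16 10 → sum 45  > 30 ✓
16 10 7 → sum 33  > 30 ✓
10 7 13 → sum 30
7 13 0 → sum 20
13 0 17 → sum 30
0 17 12 → sum 29
17 12 0 → sum 29
12 0 18 → sum 30
0 18 14 → sum 32  > 30 ✓
18 14 4 → sum 36  > 30 ✓
8 windows satisfy the condition.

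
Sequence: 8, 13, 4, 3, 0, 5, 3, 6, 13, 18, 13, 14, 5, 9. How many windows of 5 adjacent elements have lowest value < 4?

8 13 4 3 0 → min 0  < 4 ✓
13 4 3 0 5 → min 0  < 4 ✓
4 3 0 5 3 → min 0  < 4 ✓
3 0 5 3 6 → min 0  < 4 ✓
0 5 3 6 13 → min 0  < 4 ✓
5 3 6 13 18 → min 3  < 4 ✓
3 6 13 18 13 → min 3  < 4 ✓
6 13 18 13 14 → min 6
13 18 13 14 5 → min 5
18 13 14 5 9 → min 5
7 windows satisfy the condition.

7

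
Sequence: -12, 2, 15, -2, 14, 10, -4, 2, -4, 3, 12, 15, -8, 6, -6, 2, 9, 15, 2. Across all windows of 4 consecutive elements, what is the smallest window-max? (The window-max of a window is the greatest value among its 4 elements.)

3

(-12, 2, 15, -2) → max 15
(2, 15, -2, 14) → max 15
(15, -2, 14, 10) → max 15
(-2, 14, 10, -4) → max 14
(14, 10, -4, 2) → max 14
(10, -4, 2, -4) → max 10
(-4, 2, -4, 3) → max 3
(2, -4, 3, 12) → max 12
(-4, 3, 12, 15) → max 15
(3, 12, 15, -8) → max 15
(12, 15, -8, 6) → max 15
(15, -8, 6, -6) → max 15
(-8, 6, -6, 2) → max 6
(6, -6, 2, 9) → max 9
(-6, 2, 9, 15) → max 15
(2, 9, 15, 2) → max 15
Smallest of these is 3.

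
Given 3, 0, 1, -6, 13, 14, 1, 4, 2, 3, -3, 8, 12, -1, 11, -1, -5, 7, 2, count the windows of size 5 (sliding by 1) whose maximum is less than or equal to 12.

(3, 0, 1, -6, 13) → max 13
(0, 1, -6, 13, 14) → max 14
(1, -6, 13, 14, 1) → max 14
(-6, 13, 14, 1, 4) → max 14
(13, 14, 1, 4, 2) → max 14
(14, 1, 4, 2, 3) → max 14
(1, 4, 2, 3, -3) → max 4  ≤ 12 ✓
(4, 2, 3, -3, 8) → max 8  ≤ 12 ✓
(2, 3, -3, 8, 12) → max 12  ≤ 12 ✓
(3, -3, 8, 12, -1) → max 12  ≤ 12 ✓
(-3, 8, 12, -1, 11) → max 12  ≤ 12 ✓
(8, 12, -1, 11, -1) → max 12  ≤ 12 ✓
(12, -1, 11, -1, -5) → max 12  ≤ 12 ✓
(-1, 11, -1, -5, 7) → max 11  ≤ 12 ✓
(11, -1, -5, 7, 2) → max 11  ≤ 12 ✓
9 windows satisfy the condition.

9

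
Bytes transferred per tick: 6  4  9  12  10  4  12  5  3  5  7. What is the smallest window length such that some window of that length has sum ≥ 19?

add 6: running sum 6 < 19
add 4: running sum 10 < 19
add 9: shortest ending here [6, 4, 9] sum 19, len 3
add 12: shortest ending here [9, 12] sum 21, len 2
add 10: shortest ending here [12, 10] sum 22, len 2
add 4: shortest ending here [12, 10, 4] sum 26, len 3
add 12: shortest ending here [10, 4, 12] sum 26, len 3
add 5: shortest ending here [4, 12, 5] sum 21, len 3
add 3: shortest ending here [12, 5, 3] sum 20, len 3
add 5: shortest ending here [12, 5, 3, 5] sum 25, len 4
add 7: shortest ending here [5, 3, 5, 7] sum 20, len 4
Shortest qualifying length: 2.

2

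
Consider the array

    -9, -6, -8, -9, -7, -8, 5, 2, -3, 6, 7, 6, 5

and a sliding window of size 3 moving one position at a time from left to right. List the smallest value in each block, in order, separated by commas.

-9, -9, -9, -9, -8, -8, -3, -3, -3, 6, 5

Sliding a size-3 window across the 13 values:
-9 -6 -8 → min -9
-6 -8 -9 → min -9
-8 -9 -7 → min -9
-9 -7 -8 → min -9
-7 -8 5 → min -8
-8 5 2 → min -8
5 2 -3 → min -3
2 -3 6 → min -3
-3 6 7 → min -3
6 7 6 → min 6
7 6 5 → min 5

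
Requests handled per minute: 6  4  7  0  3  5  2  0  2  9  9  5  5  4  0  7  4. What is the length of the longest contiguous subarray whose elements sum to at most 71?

16

→ 6: sum 6, len 1
→ 4: sum 10, len 2
→ 7: sum 17, len 3
→ 0: sum 17, len 4
→ 3: sum 20, len 5
→ 5: sum 25, len 6
→ 2: sum 27, len 7
→ 0: sum 27, len 8
→ 2: sum 29, len 9
→ 9: sum 38, len 10
→ 9: sum 47, len 11
→ 5: sum 52, len 12
→ 5: sum 57, len 13
→ 4: sum 61, len 14
→ 0: sum 61, len 15
→ 7: sum 68, len 16
→ 4 (dropped 6): sum 66, len 16
Longest length seen: 16.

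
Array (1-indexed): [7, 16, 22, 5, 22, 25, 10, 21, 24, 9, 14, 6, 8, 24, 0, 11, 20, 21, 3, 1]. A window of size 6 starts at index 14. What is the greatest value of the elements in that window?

Elements at indices 14..19: 24, 0, 11, 20, 21, 3
max(24, 0, 11, 20, 21, 3) = 24

24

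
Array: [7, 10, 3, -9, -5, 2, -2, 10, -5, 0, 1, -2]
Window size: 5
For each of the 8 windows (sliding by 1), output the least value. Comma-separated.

-9, -9, -9, -9, -5, -5, -5, -5

Sliding a size-5 window across the 12 values:
(7, 10, 3, -9, -5) → min -9
(10, 3, -9, -5, 2) → min -9
(3, -9, -5, 2, -2) → min -9
(-9, -5, 2, -2, 10) → min -9
(-5, 2, -2, 10, -5) → min -5
(2, -2, 10, -5, 0) → min -5
(-2, 10, -5, 0, 1) → min -5
(10, -5, 0, 1, -2) → min -5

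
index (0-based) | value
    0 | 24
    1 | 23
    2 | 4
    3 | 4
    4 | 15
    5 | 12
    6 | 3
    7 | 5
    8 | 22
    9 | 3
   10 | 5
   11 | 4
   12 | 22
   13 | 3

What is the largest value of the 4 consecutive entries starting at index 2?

15

Elements at indices 2..5: 4, 4, 15, 12
max(4, 4, 15, 12) = 15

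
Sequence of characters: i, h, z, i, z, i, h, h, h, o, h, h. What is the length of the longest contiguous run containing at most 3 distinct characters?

9

add i: window [i] (1 distinct), len 1
add h: window [i, h] (2 distinct), len 2
add z: window [i, h, z] (3 distinct), len 3
add i: window [i, h, z, i] (3 distinct), len 4
add z: window [i, h, z, i, z] (3 distinct), len 5
add i: window [i, h, z, i, z, i] (3 distinct), len 6
add h: window [i, h, z, i, z, i, h] (3 distinct), len 7
add h: window [i, h, z, i, z, i, h, h] (3 distinct), len 8
add h: window [i, h, z, i, z, i, h, h, h] (3 distinct), len 9
add o: window [i, h, h, h, o] (3 distinct), len 5
add h: window [i, h, h, h, o, h] (3 distinct), len 6
add h: window [i, h, h, h, o, h, h] (3 distinct), len 7
Longest length with ≤3 distinct: 9.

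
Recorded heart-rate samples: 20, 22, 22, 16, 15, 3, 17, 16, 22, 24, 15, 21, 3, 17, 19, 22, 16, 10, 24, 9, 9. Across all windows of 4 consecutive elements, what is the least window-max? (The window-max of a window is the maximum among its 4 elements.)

20 22 22 16 → max 22
22 22 16 15 → max 22
22 16 15 3 → max 22
16 15 3 17 → max 17
15 3 17 16 → max 17
3 17 16 22 → max 22
17 16 22 24 → max 24
16 22 24 15 → max 24
22 24 15 21 → max 24
24 15 21 3 → max 24
15 21 3 17 → max 21
21 3 17 19 → max 21
3 17 19 22 → max 22
17 19 22 16 → max 22
19 22 16 10 → max 22
22 16 10 24 → max 24
16 10 24 9 → max 24
10 24 9 9 → max 24
Least of these is 17.

17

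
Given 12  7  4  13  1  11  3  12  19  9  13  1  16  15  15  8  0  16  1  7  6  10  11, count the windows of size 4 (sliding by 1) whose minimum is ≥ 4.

4

(12, 7, 4, 13) → min 4  ≥ 4 ✓
(7, 4, 13, 1) → min 1
(4, 13, 1, 11) → min 1
(13, 1, 11, 3) → min 1
(1, 11, 3, 12) → min 1
(11, 3, 12, 19) → min 3
(3, 12, 19, 9) → min 3
(12, 19, 9, 13) → min 9  ≥ 4 ✓
(19, 9, 13, 1) → min 1
(9, 13, 1, 16) → min 1
(13, 1, 16, 15) → min 1
(1, 16, 15, 15) → min 1
(16, 15, 15, 8) → min 8  ≥ 4 ✓
(15, 15, 8, 0) → min 0
(15, 8, 0, 16) → min 0
(8, 0, 16, 1) → min 0
(0, 16, 1, 7) → min 0
(16, 1, 7, 6) → min 1
(1, 7, 6, 10) → min 1
(7, 6, 10, 11) → min 6  ≥ 4 ✓
4 windows satisfy the condition.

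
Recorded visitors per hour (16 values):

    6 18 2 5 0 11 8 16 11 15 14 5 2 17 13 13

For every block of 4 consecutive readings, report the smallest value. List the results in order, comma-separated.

2, 0, 0, 0, 0, 8, 8, 11, 5, 2, 2, 2, 2

Sliding a size-4 window across the 16 values:
(6, 18, 2, 5) → min 2
(18, 2, 5, 0) → min 0
(2, 5, 0, 11) → min 0
(5, 0, 11, 8) → min 0
(0, 11, 8, 16) → min 0
(11, 8, 16, 11) → min 8
(8, 16, 11, 15) → min 8
(16, 11, 15, 14) → min 11
(11, 15, 14, 5) → min 5
(15, 14, 5, 2) → min 2
(14, 5, 2, 17) → min 2
(5, 2, 17, 13) → min 2
(2, 17, 13, 13) → min 2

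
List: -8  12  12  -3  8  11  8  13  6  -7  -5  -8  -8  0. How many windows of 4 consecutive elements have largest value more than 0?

-8 12 12 -3 → max 12  > 0 ✓
12 12 -3 8 → max 12  > 0 ✓
12 -3 8 11 → max 12  > 0 ✓
-3 8 11 8 → max 11  > 0 ✓
8 11 8 13 → max 13  > 0 ✓
11 8 13 6 → max 13  > 0 ✓
8 13 6 -7 → max 13  > 0 ✓
13 6 -7 -5 → max 13  > 0 ✓
6 -7 -5 -8 → max 6  > 0 ✓
-7 -5 -8 -8 → max -5
-5 -8 -8 0 → max 0
9 windows satisfy the condition.

9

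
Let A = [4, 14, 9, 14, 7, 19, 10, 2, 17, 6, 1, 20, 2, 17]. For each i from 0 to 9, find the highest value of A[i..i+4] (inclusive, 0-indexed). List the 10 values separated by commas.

14, 19, 19, 19, 19, 19, 17, 20, 20, 20

4 14 9 14 7 → max 14
14 9 14 7 19 → max 19
9 14 7 19 10 → max 19
14 7 19 10 2 → max 19
7 19 10 2 17 → max 19
19 10 2 17 6 → max 19
10 2 17 6 1 → max 17
2 17 6 1 20 → max 20
17 6 1 20 2 → max 20
6 1 20 2 17 → max 20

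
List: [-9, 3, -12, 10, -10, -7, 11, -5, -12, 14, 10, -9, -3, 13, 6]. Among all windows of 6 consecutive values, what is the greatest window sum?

-9 3 -12 10 -10 -7 → sum -25
3 -12 10 -10 -7 11 → sum -5
-12 10 -10 -7 11 -5 → sum -13
10 -10 -7 11 -5 -12 → sum -13
-10 -7 11 -5 -12 14 → sum -9
-7 11 -5 -12 14 10 → sum 11
11 -5 -12 14 10 -9 → sum 9
-5 -12 14 10 -9 -3 → sum -5
-12 14 10 -9 -3 13 → sum 13
14 10 -9 -3 13 6 → sum 31
Greatest of these is 31.

31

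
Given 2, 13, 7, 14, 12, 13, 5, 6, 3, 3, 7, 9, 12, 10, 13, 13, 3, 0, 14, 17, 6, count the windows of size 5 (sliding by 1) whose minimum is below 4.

12

[2, 13, 7, 14, 12] → min 2  < 4 ✓
[13, 7, 14, 12, 13] → min 7
[7, 14, 12, 13, 5] → min 5
[14, 12, 13, 5, 6] → min 5
[12, 13, 5, 6, 3] → min 3  < 4 ✓
[13, 5, 6, 3, 3] → min 3  < 4 ✓
[5, 6, 3, 3, 7] → min 3  < 4 ✓
[6, 3, 3, 7, 9] → min 3  < 4 ✓
[3, 3, 7, 9, 12] → min 3  < 4 ✓
[3, 7, 9, 12, 10] → min 3  < 4 ✓
[7, 9, 12, 10, 13] → min 7
[9, 12, 10, 13, 13] → min 9
[12, 10, 13, 13, 3] → min 3  < 4 ✓
[10, 13, 13, 3, 0] → min 0  < 4 ✓
[13, 13, 3, 0, 14] → min 0  < 4 ✓
[13, 3, 0, 14, 17] → min 0  < 4 ✓
[3, 0, 14, 17, 6] → min 0  < 4 ✓
12 windows satisfy the condition.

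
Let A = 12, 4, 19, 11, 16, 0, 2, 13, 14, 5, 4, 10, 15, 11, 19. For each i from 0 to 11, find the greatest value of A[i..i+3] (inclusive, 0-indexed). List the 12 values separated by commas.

19, 19, 19, 16, 16, 14, 14, 14, 14, 15, 15, 19

Sliding a size-4 window across the 15 values:
12 4 19 11 → max 19
4 19 11 16 → max 19
19 11 16 0 → max 19
11 16 0 2 → max 16
16 0 2 13 → max 16
0 2 13 14 → max 14
2 13 14 5 → max 14
13 14 5 4 → max 14
14 5 4 10 → max 14
5 4 10 15 → max 15
4 10 15 11 → max 15
10 15 11 19 → max 19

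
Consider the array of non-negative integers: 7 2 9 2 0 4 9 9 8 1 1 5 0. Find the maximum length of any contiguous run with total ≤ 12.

Extend to the right; shrink from the left whenever the sum exceeds 12:
→ 7: sum 7, len 1
→ 2: sum 9, len 2
→ 9 (dropped 7): sum 11, len 2
→ 2 (dropped 2): sum 11, len 2
→ 0: sum 11, len 3
→ 4 (dropped 9): sum 6, len 3
→ 9 (dropped 2, 0, 4): sum 9, len 1
→ 9 (dropped 9): sum 9, len 1
→ 8 (dropped 9): sum 8, len 1
→ 1: sum 9, len 2
→ 1: sum 10, len 3
→ 5 (dropped 8): sum 7, len 3
→ 0: sum 7, len 4
Longest length seen: 4.

4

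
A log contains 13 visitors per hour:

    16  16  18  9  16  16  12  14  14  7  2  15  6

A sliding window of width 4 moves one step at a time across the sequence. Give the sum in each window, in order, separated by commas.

[16, 16, 18, 9] → sum 59
[16, 18, 9, 16] → sum 59
[18, 9, 16, 16] → sum 59
[9, 16, 16, 12] → sum 53
[16, 16, 12, 14] → sum 58
[16, 12, 14, 14] → sum 56
[12, 14, 14, 7] → sum 47
[14, 14, 7, 2] → sum 37
[14, 7, 2, 15] → sum 38
[7, 2, 15, 6] → sum 30

59, 59, 59, 53, 58, 56, 47, 37, 38, 30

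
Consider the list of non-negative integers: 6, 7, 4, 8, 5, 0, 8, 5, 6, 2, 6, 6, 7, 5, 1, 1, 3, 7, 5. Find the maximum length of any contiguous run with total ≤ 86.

[6] sum 6 len 1
[6, 7] sum 13 len 2
[6, 7, 4] sum 17 len 3
[6, 7, 4, 8] sum 25 len 4
[6, 7, 4, 8, 5] sum 30 len 5
[6, 7, 4, 8, 5, 0] sum 30 len 6
[6, 7, 4, 8, 5, 0, 8] sum 38 len 7
[6, 7, 4, 8, 5, 0, 8, 5] sum 43 len 8
[6, 7, 4, 8, 5, 0, 8, 5, 6] sum 49 len 9
[6, 7, 4, 8, 5, 0, 8, 5, 6, 2] sum 51 len 10
[6, 7, 4, 8, 5, 0, 8, 5, 6, 2, 6] sum 57 len 11
[6, 7, 4, 8, 5, 0, 8, 5, 6, 2, 6, 6] sum 63 len 12
[6, 7, 4, 8, 5, 0, 8, 5, 6, 2, 6, 6, 7] sum 70 len 13
[6, 7, 4, 8, 5, 0, 8, 5, 6, 2, 6, 6, 7, 5] sum 75 len 14
[6, 7, 4, 8, 5, 0, 8, 5, 6, 2, 6, 6, 7, 5, 1] sum 76 len 15
[6, 7, 4, 8, 5, 0, 8, 5, 6, 2, 6, 6, 7, 5, 1, 1] sum 77 len 16
[6, 7, 4, 8, 5, 0, 8, 5, 6, 2, 6, 6, 7, 5, 1, 1, 3] sum 80 len 17
[7, 4, 8, 5, 0, 8, 5, 6, 2, 6, 6, 7, 5, 1, 1, 3, 7] sum 81 len 17
[7, 4, 8, 5, 0, 8, 5, 6, 2, 6, 6, 7, 5, 1, 1, 3, 7, 5] sum 86 len 18
Longest length seen: 18.

18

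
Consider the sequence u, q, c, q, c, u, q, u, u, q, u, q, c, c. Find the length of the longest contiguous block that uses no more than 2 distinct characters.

add u: window [u] (1 distinct), len 1
add q: window [u, q] (2 distinct), len 2
add c: window [q, c] (2 distinct), len 2
add q: window [q, c, q] (2 distinct), len 3
add c: window [q, c, q, c] (2 distinct), len 4
add u: window [c, u] (2 distinct), len 2
add q: window [u, q] (2 distinct), len 2
add u: window [u, q, u] (2 distinct), len 3
add u: window [u, q, u, u] (2 distinct), len 4
add q: window [u, q, u, u, q] (2 distinct), len 5
add u: window [u, q, u, u, q, u] (2 distinct), len 6
add q: window [u, q, u, u, q, u, q] (2 distinct), len 7
add c: window [q, c] (2 distinct), len 2
add c: window [q, c, c] (2 distinct), len 3
Longest length with ≤2 distinct: 7.

7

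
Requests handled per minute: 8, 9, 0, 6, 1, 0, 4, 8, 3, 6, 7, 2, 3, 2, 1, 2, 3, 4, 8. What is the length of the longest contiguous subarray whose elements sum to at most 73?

→ 8: sum 8, len 1
→ 9: sum 17, len 2
→ 0: sum 17, len 3
→ 6: sum 23, len 4
→ 1: sum 24, len 5
→ 0: sum 24, len 6
→ 4: sum 28, len 7
→ 8: sum 36, len 8
→ 3: sum 39, len 9
→ 6: sum 45, len 10
→ 7: sum 52, len 11
→ 2: sum 54, len 12
→ 3: sum 57, len 13
→ 2: sum 59, len 14
→ 1: sum 60, len 15
→ 2: sum 62, len 16
→ 3: sum 65, len 17
→ 4: sum 69, len 18
→ 8 (dropped 8): sum 69, len 18
Longest length seen: 18.

18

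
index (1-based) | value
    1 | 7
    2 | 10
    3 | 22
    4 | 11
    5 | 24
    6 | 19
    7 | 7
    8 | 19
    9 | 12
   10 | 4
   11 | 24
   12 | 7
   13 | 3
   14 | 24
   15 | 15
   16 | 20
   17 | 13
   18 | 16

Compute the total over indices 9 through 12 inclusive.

47

Elements at indices 9..12: 12, 4, 24, 7
sum(12, 4, 24, 7) = 47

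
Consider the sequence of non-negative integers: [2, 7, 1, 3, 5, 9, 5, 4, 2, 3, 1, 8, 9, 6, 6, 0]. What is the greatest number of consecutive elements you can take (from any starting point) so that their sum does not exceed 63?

[2] sum 2 len 1
[2, 7] sum 9 len 2
[2, 7, 1] sum 10 len 3
[2, 7, 1, 3] sum 13 len 4
[2, 7, 1, 3, 5] sum 18 len 5
[2, 7, 1, 3, 5, 9] sum 27 len 6
[2, 7, 1, 3, 5, 9, 5] sum 32 len 7
[2, 7, 1, 3, 5, 9, 5, 4] sum 36 len 8
[2, 7, 1, 3, 5, 9, 5, 4, 2] sum 38 len 9
[2, 7, 1, 3, 5, 9, 5, 4, 2, 3] sum 41 len 10
[2, 7, 1, 3, 5, 9, 5, 4, 2, 3, 1] sum 42 len 11
[2, 7, 1, 3, 5, 9, 5, 4, 2, 3, 1, 8] sum 50 len 12
[2, 7, 1, 3, 5, 9, 5, 4, 2, 3, 1, 8, 9] sum 59 len 13
[7, 1, 3, 5, 9, 5, 4, 2, 3, 1, 8, 9, 6] sum 63 len 13
[1, 3, 5, 9, 5, 4, 2, 3, 1, 8, 9, 6, 6] sum 62 len 13
[1, 3, 5, 9, 5, 4, 2, 3, 1, 8, 9, 6, 6, 0] sum 62 len 14
Longest length seen: 14.

14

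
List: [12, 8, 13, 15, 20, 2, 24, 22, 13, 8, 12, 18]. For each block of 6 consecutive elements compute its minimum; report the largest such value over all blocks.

(12, 8, 13, 15, 20, 2) → min 2
(8, 13, 15, 20, 2, 24) → min 2
(13, 15, 20, 2, 24, 22) → min 2
(15, 20, 2, 24, 22, 13) → min 2
(20, 2, 24, 22, 13, 8) → min 2
(2, 24, 22, 13, 8, 12) → min 2
(24, 22, 13, 8, 12, 18) → min 8
Largest of these is 8.

8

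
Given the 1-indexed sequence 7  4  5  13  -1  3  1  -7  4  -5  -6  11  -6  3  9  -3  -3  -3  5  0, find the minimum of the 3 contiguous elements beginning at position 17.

-3

Elements at indices 17..19: -3, -3, 5
min(-3, -3, 5) = -3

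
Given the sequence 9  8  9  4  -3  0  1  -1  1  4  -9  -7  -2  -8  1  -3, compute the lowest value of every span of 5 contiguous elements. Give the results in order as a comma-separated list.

Sliding a size-5 window across the 16 values:
[9, 8, 9, 4, -3] → min -3
[8, 9, 4, -3, 0] → min -3
[9, 4, -3, 0, 1] → min -3
[4, -3, 0, 1, -1] → min -3
[-3, 0, 1, -1, 1] → min -3
[0, 1, -1, 1, 4] → min -1
[1, -1, 1, 4, -9] → min -9
[-1, 1, 4, -9, -7] → min -9
[1, 4, -9, -7, -2] → min -9
[4, -9, -7, -2, -8] → min -9
[-9, -7, -2, -8, 1] → min -9
[-7, -2, -8, 1, -3] → min -8

-3, -3, -3, -3, -3, -1, -9, -9, -9, -9, -9, -8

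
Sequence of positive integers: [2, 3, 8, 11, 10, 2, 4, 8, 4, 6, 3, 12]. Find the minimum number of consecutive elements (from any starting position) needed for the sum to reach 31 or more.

4

add 2: running sum 2 < 31
add 3: running sum 5 < 31
add 8: running sum 13 < 31
add 11: running sum 24 < 31
end 4: [3, 8, 11, 10] sum 32, len 4
end 5: [8, 11, 10, 2] sum 31, len 4
end 6: [8, 11, 10, 2, 4] sum 35, len 5
end 7: [11, 10, 2, 4, 8] sum 35, len 5
end 8: [11, 10, 2, 4, 8, 4] sum 39, len 6
end 9: [10, 2, 4, 8, 4, 6] sum 34, len 6
end 10: [10, 2, 4, 8, 4, 6, 3] sum 37, len 7
end 11: [8, 4, 6, 3, 12] sum 33, len 5
Shortest qualifying length: 4.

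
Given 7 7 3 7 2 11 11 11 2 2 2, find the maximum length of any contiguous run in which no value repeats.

4

[7] len 1
[7] len 1
[7, 3] len 2
[3, 7] len 2
[3, 7, 2] len 3
[3, 7, 2, 11] len 4
[11] len 1
[11] len 1
[11, 2] len 2
[2] len 1
[2] len 1
Longest all-distinct length: 4.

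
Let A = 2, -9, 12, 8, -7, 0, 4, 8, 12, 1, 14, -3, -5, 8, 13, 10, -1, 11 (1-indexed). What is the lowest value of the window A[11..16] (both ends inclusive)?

Elements at indices 11..16: 14, -3, -5, 8, 13, 10
min(14, -3, -5, 8, 13, 10) = -5

-5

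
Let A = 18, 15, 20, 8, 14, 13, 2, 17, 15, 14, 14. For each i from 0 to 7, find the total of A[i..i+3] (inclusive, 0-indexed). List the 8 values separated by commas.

61, 57, 55, 37, 46, 47, 48, 60

(18, 15, 20, 8) → sum 61
(15, 20, 8, 14) → sum 57
(20, 8, 14, 13) → sum 55
(8, 14, 13, 2) → sum 37
(14, 13, 2, 17) → sum 46
(13, 2, 17, 15) → sum 47
(2, 17, 15, 14) → sum 48
(17, 15, 14, 14) → sum 60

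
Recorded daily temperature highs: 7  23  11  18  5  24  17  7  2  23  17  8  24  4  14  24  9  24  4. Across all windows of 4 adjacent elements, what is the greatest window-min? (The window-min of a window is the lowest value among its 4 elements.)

[7, 23, 11, 18] → min 7
[23, 11, 18, 5] → min 5
[11, 18, 5, 24] → min 5
[18, 5, 24, 17] → min 5
[5, 24, 17, 7] → min 5
[24, 17, 7, 2] → min 2
[17, 7, 2, 23] → min 2
[7, 2, 23, 17] → min 2
[2, 23, 17, 8] → min 2
[23, 17, 8, 24] → min 8
[17, 8, 24, 4] → min 4
[8, 24, 4, 14] → min 4
[24, 4, 14, 24] → min 4
[4, 14, 24, 9] → min 4
[14, 24, 9, 24] → min 9
[24, 9, 24, 4] → min 4
Greatest of these is 9.

9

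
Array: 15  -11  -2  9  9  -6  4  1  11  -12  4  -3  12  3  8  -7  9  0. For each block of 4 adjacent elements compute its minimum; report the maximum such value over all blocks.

Window mins for each of the 15 positions:
15 -11 -2 9 → min -11
-11 -2 9 9 → min -11
-2 9 9 -6 → min -6
9 9 -6 4 → min -6
9 -6 4 1 → min -6
-6 4 1 11 → min -6
4 1 11 -12 → min -12
1 11 -12 4 → min -12
11 -12 4 -3 → min -12
-12 4 -3 12 → min -12
4 -3 12 3 → min -3
-3 12 3 8 → min -3
12 3 8 -7 → min -7
3 8 -7 9 → min -7
8 -7 9 0 → min -7
Maximum of these is -3.

-3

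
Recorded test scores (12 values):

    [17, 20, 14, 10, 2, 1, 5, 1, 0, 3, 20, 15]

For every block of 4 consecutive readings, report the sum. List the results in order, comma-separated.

17 20 14 10 → sum 61
20 14 10 2 → sum 46
14 10 2 1 → sum 27
10 2 1 5 → sum 18
2 1 5 1 → sum 9
1 5 1 0 → sum 7
5 1 0 3 → sum 9
1 0 3 20 → sum 24
0 3 20 15 → sum 38

61, 46, 27, 18, 9, 7, 9, 24, 38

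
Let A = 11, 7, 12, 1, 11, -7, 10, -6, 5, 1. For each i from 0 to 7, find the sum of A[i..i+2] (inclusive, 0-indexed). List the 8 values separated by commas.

(11, 7, 12) → sum 30
(7, 12, 1) → sum 20
(12, 1, 11) → sum 24
(1, 11, -7) → sum 5
(11, -7, 10) → sum 14
(-7, 10, -6) → sum -3
(10, -6, 5) → sum 9
(-6, 5, 1) → sum 0

30, 20, 24, 5, 14, -3, 9, 0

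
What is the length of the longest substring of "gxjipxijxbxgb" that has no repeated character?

[g] len 1
[g, x] len 2
[g, x, j] len 3
[g, x, j, i] len 4
[g, x, j, i, p] len 5
[j, i, p, x] len 4
[p, x, i] len 3
[p, x, i, j] len 4
[i, j, x] len 3
[i, j, x, b] len 4
[b, x] len 2
[b, x, g] len 3
[x, g, b] len 3
Longest all-distinct length: 5.

5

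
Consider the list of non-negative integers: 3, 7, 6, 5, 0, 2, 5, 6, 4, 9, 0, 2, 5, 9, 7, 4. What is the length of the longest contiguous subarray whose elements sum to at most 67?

→ 3: sum 3, len 1
→ 7: sum 10, len 2
→ 6: sum 16, len 3
→ 5: sum 21, len 4
→ 0: sum 21, len 5
→ 2: sum 23, len 6
→ 5: sum 28, len 7
→ 6: sum 34, len 8
→ 4: sum 38, len 9
→ 9: sum 47, len 10
→ 0: sum 47, len 11
→ 2: sum 49, len 12
→ 5: sum 54, len 13
→ 9: sum 63, len 14
→ 7 (dropped 3): sum 67, len 14
→ 4 (dropped 7): sum 64, len 14
Longest length seen: 14.

14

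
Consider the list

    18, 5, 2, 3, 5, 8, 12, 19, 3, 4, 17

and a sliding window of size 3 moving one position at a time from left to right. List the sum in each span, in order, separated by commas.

18 5 2 → sum 25
5 2 3 → sum 10
2 3 5 → sum 10
3 5 8 → sum 16
5 8 12 → sum 25
8 12 19 → sum 39
12 19 3 → sum 34
19 3 4 → sum 26
3 4 17 → sum 24

25, 10, 10, 16, 25, 39, 34, 26, 24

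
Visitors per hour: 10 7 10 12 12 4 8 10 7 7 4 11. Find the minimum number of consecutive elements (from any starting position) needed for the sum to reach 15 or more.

Extend right; whenever the sum reaches 15, record the length and shrink from the left:
add 10: running sum 10 < 15
add 7: shortest ending here [10, 7] sum 17, len 2
add 10: shortest ending here [7, 10] sum 17, len 2
add 12: shortest ending here [10, 12] sum 22, len 2
add 12: shortest ending here [12, 12] sum 24, len 2
add 4: shortest ending here [12, 4] sum 16, len 2
add 8: shortest ending here [12, 4, 8] sum 24, len 3
add 10: shortest ending here [8, 10] sum 18, len 2
add 7: shortest ending here [10, 7] sum 17, len 2
add 7: shortest ending here [10, 7, 7] sum 24, len 3
add 4: shortest ending here [7, 7, 4] sum 18, len 3
add 11: shortest ending here [4, 11] sum 15, len 2
Shortest qualifying length: 2.

2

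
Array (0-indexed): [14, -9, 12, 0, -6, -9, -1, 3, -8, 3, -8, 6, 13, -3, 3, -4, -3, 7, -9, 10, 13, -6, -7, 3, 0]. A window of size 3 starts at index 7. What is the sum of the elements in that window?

Elements at indices 7..9: 3, -8, 3
sum(3, -8, 3) = -2

-2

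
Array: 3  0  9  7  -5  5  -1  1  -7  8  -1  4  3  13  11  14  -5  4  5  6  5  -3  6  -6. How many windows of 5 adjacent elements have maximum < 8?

6

[3, 0, 9, 7, -5] → max 9
[0, 9, 7, -5, 5] → max 9
[9, 7, -5, 5, -1] → max 9
[7, -5, 5, -1, 1] → max 7  < 8 ✓
[-5, 5, -1, 1, -7] → max 5  < 8 ✓
[5, -1, 1, -7, 8] → max 8
[-1, 1, -7, 8, -1] → max 8
[1, -7, 8, -1, 4] → max 8
[-7, 8, -1, 4, 3] → max 8
[8, -1, 4, 3, 13] → max 13
[-1, 4, 3, 13, 11] → max 13
[4, 3, 13, 11, 14] → max 14
[3, 13, 11, 14, -5] → max 14
[13, 11, 14, -5, 4] → max 14
[11, 14, -5, 4, 5] → max 14
[14, -5, 4, 5, 6] → max 14
[-5, 4, 5, 6, 5] → max 6  < 8 ✓
[4, 5, 6, 5, -3] → max 6  < 8 ✓
[5, 6, 5, -3, 6] → max 6  < 8 ✓
[6, 5, -3, 6, -6] → max 6  < 8 ✓
6 windows satisfy the condition.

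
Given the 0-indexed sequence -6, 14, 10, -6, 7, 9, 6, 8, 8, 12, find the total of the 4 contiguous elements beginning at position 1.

Elements at indices 1..4: 14, 10, -6, 7
sum(14, 10, -6, 7) = 25

25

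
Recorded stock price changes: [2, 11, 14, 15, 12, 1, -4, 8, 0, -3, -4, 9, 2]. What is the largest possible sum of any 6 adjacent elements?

2 11 14 15 12 1 → sum 55
11 14 15 12 1 -4 → sum 49
14 15 12 1 -4 8 → sum 46
15 12 1 -4 8 0 → sum 32
12 1 -4 8 0 -3 → sum 14
1 -4 8 0 -3 -4 → sum -2
-4 8 0 -3 -4 9 → sum 6
8 0 -3 -4 9 2 → sum 12
Largest of these is 55.

55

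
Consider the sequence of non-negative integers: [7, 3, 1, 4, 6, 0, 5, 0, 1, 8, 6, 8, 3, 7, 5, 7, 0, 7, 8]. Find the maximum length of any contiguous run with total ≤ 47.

12

Extend to the right; shrink from the left whenever the sum exceeds 47:
[7] sum 7 len 1
[7, 3] sum 10 len 2
[7, 3, 1] sum 11 len 3
[7, 3, 1, 4] sum 15 len 4
[7, 3, 1, 4, 6] sum 21 len 5
[7, 3, 1, 4, 6, 0] sum 21 len 6
[7, 3, 1, 4, 6, 0, 5] sum 26 len 7
[7, 3, 1, 4, 6, 0, 5, 0] sum 26 len 8
[7, 3, 1, 4, 6, 0, 5, 0, 1] sum 27 len 9
[7, 3, 1, 4, 6, 0, 5, 0, 1, 8] sum 35 len 10
[7, 3, 1, 4, 6, 0, 5, 0, 1, 8, 6] sum 41 len 11
[3, 1, 4, 6, 0, 5, 0, 1, 8, 6, 8] sum 42 len 11
[3, 1, 4, 6, 0, 5, 0, 1, 8, 6, 8, 3] sum 45 len 12
[6, 0, 5, 0, 1, 8, 6, 8, 3, 7] sum 44 len 10
[0, 5, 0, 1, 8, 6, 8, 3, 7, 5] sum 43 len 10
[0, 1, 8, 6, 8, 3, 7, 5, 7] sum 45 len 9
[0, 1, 8, 6, 8, 3, 7, 5, 7, 0] sum 45 len 10
[6, 8, 3, 7, 5, 7, 0, 7] sum 43 len 8
[8, 3, 7, 5, 7, 0, 7, 8] sum 45 len 8
Longest length seen: 12.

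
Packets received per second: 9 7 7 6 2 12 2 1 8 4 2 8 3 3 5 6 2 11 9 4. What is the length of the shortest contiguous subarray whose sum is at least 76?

Extend right; whenever the sum reaches 76, record the length and shrink from the left:
add 9: running sum 9 < 76
add 7: running sum 16 < 76
add 7: running sum 23 < 76
add 6: running sum 29 < 76
add 2: running sum 31 < 76
add 12: running sum 43 < 76
add 2: running sum 45 < 76
add 1: running sum 46 < 76
add 8: running sum 54 < 76
add 4: running sum 58 < 76
add 2: running sum 60 < 76
add 8: running sum 68 < 76
add 3: running sum 71 < 76
add 3: running sum 74 < 76
add 5: shortest ending here [9, 7, 7, 6, 2, 12, 2, 1, 8, 4, 2, 8, 3, 3, 5] sum 79, len 15
add 6: shortest ending here [7, 7, 6, 2, 12, 2, 1, 8, 4, 2, 8, 3, 3, 5, 6] sum 76, len 15
add 2: shortest ending here [7, 7, 6, 2, 12, 2, 1, 8, 4, 2, 8, 3, 3, 5, 6, 2] sum 78, len 16
add 11: shortest ending here [7, 6, 2, 12, 2, 1, 8, 4, 2, 8, 3, 3, 5, 6, 2, 11] sum 82, len 16
add 9: shortest ending here [12, 2, 1, 8, 4, 2, 8, 3, 3, 5, 6, 2, 11, 9] sum 76, len 14
add 4: shortest ending here [12, 2, 1, 8, 4, 2, 8, 3, 3, 5, 6, 2, 11, 9, 4] sum 80, len 15
Shortest qualifying length: 14.

14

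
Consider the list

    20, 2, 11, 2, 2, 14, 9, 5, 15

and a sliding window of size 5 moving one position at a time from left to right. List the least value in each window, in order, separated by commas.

2, 2, 2, 2, 2

20 2 11 2 2 → min 2
2 11 2 2 14 → min 2
11 2 2 14 9 → min 2
2 2 14 9 5 → min 2
2 14 9 5 15 → min 2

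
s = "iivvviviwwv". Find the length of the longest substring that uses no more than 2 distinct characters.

Extend right; when distinct count exceeds 2, shrink from the left:
[i] 1 distinct, len 1
[i, i] 1 distinct, len 2
[i, i, v] 2 distinct, len 3
[i, i, v, v] 2 distinct, len 4
[i, i, v, v, v] 2 distinct, len 5
[i, i, v, v, v, i] 2 distinct, len 6
[i, i, v, v, v, i, v] 2 distinct, len 7
[i, i, v, v, v, i, v, i] 2 distinct, len 8
[i, w] 2 distinct, len 2
[i, w, w] 2 distinct, len 3
[w, w, v] 2 distinct, len 3
Longest length with ≤2 distinct: 8.

8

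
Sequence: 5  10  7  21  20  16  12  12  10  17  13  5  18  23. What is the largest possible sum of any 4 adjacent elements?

69

Window sums for each of the 11 positions:
5 10 7 21 → sum 43
10 7 21 20 → sum 58
7 21 20 16 → sum 64
21 20 16 12 → sum 69
20 16 12 12 → sum 60
16 12 12 10 → sum 50
12 12 10 17 → sum 51
12 10 17 13 → sum 52
10 17 13 5 → sum 45
17 13 5 18 → sum 53
13 5 18 23 → sum 59
Largest of these is 69.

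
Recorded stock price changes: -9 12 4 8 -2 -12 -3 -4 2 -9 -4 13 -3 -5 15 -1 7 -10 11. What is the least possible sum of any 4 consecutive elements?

[-9, 12, 4, 8] → sum 15
[12, 4, 8, -2] → sum 22
[4, 8, -2, -12] → sum -2
[8, -2, -12, -3] → sum -9
[-2, -12, -3, -4] → sum -21
[-12, -3, -4, 2] → sum -17
[-3, -4, 2, -9] → sum -14
[-4, 2, -9, -4] → sum -15
[2, -9, -4, 13] → sum 2
[-9, -4, 13, -3] → sum -3
[-4, 13, -3, -5] → sum 1
[13, -3, -5, 15] → sum 20
[-3, -5, 15, -1] → sum 6
[-5, 15, -1, 7] → sum 16
[15, -1, 7, -10] → sum 11
[-1, 7, -10, 11] → sum 7
Least of these is -21.

-21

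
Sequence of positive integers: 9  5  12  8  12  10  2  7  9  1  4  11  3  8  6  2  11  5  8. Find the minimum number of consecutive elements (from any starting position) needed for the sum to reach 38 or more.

add 9: running sum 9 < 38
add 5: running sum 14 < 38
add 12: running sum 26 < 38
add 8: running sum 34 < 38
end 4: [9, 5, 12, 8, 12] sum 46, len 5
end 5: [12, 8, 12, 10] sum 42, len 4
end 6: [12, 8, 12, 10, 2] sum 44, len 5
end 7: [8, 12, 10, 2, 7] sum 39, len 5
end 8: [12, 10, 2, 7, 9] sum 40, len 5
end 9: [12, 10, 2, 7, 9, 1] sum 41, len 6
end 10: [12, 10, 2, 7, 9, 1, 4] sum 45, len 7
end 11: [10, 2, 7, 9, 1, 4, 11] sum 44, len 7
end 12: [10, 2, 7, 9, 1, 4, 11, 3] sum 47, len 8
end 13: [7, 9, 1, 4, 11, 3, 8] sum 43, len 7
end 14: [9, 1, 4, 11, 3, 8, 6] sum 42, len 7
end 15: [9, 1, 4, 11, 3, 8, 6, 2] sum 44, len 8
end 16: [11, 3, 8, 6, 2, 11] sum 41, len 6
end 17: [11, 3, 8, 6, 2, 11, 5] sum 46, len 7
end 18: [8, 6, 2, 11, 5, 8] sum 40, len 6
Shortest qualifying length: 4.

4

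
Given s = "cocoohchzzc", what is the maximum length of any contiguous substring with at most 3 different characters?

8

Extend right; when distinct count exceeds 3, shrink from the left:
add c: window [c] (1 distinct), len 1
add o: window [c, o] (2 distinct), len 2
add c: window [c, o, c] (2 distinct), len 3
add o: window [c, o, c, o] (2 distinct), len 4
add o: window [c, o, c, o, o] (2 distinct), len 5
add h: window [c, o, c, o, o, h] (3 distinct), len 6
add c: window [c, o, c, o, o, h, c] (3 distinct), len 7
add h: window [c, o, c, o, o, h, c, h] (3 distinct), len 8
add z: window [h, c, h, z] (3 distinct), len 4
add z: window [h, c, h, z, z] (3 distinct), len 5
add c: window [h, c, h, z, z, c] (3 distinct), len 6
Longest length with ≤3 distinct: 8.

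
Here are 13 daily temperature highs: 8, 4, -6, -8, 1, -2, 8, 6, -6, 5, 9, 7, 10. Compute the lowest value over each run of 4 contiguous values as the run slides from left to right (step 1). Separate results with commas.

Sliding a size-4 window across the 13 values:
8 4 -6 -8 → min -8
4 -6 -8 1 → min -8
-6 -8 1 -2 → min -8
-8 1 -2 8 → min -8
1 -2 8 6 → min -2
-2 8 6 -6 → min -6
8 6 -6 5 → min -6
6 -6 5 9 → min -6
-6 5 9 7 → min -6
5 9 7 10 → min 5

-8, -8, -8, -8, -2, -6, -6, -6, -6, 5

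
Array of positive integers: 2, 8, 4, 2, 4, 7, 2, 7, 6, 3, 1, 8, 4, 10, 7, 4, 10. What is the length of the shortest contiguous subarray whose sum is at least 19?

Extend right; whenever the sum reaches 19, record the length and shrink from the left:
add 2: running sum 2 < 19
add 8: running sum 10 < 19
add 4: running sum 14 < 19
add 2: running sum 16 < 19
end 4: [2, 8, 4, 2, 4] sum 20, len 5
end 5: [8, 4, 2, 4, 7] sum 25, len 5
end 6: [4, 2, 4, 7, 2] sum 19, len 5
end 7: [4, 7, 2, 7] sum 20, len 4
end 8: [7, 2, 7, 6] sum 22, len 4
end 9: [7, 2, 7, 6, 3] sum 25, len 5
end 10: [2, 7, 6, 3, 1] sum 19, len 5
end 11: [7, 6, 3, 1, 8] sum 25, len 5
end 12: [6, 3, 1, 8, 4] sum 22, len 5
end 13: [8, 4, 10] sum 22, len 3
end 14: [4, 10, 7] sum 21, len 3
end 15: [10, 7, 4] sum 21, len 3
end 16: [7, 4, 10] sum 21, len 3
Shortest qualifying length: 3.

3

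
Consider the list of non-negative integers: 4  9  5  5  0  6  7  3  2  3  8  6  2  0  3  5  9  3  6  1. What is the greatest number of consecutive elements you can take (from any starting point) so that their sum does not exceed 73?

[4] sum 4 len 1
[4, 9] sum 13 len 2
[4, 9, 5] sum 18 len 3
[4, 9, 5, 5] sum 23 len 4
[4, 9, 5, 5, 0] sum 23 len 5
[4, 9, 5, 5, 0, 6] sum 29 len 6
[4, 9, 5, 5, 0, 6, 7] sum 36 len 7
[4, 9, 5, 5, 0, 6, 7, 3] sum 39 len 8
[4, 9, 5, 5, 0, 6, 7, 3, 2] sum 41 len 9
[4, 9, 5, 5, 0, 6, 7, 3, 2, 3] sum 44 len 10
[4, 9, 5, 5, 0, 6, 7, 3, 2, 3, 8] sum 52 len 11
[4, 9, 5, 5, 0, 6, 7, 3, 2, 3, 8, 6] sum 58 len 12
[4, 9, 5, 5, 0, 6, 7, 3, 2, 3, 8, 6, 2] sum 60 len 13
[4, 9, 5, 5, 0, 6, 7, 3, 2, 3, 8, 6, 2, 0] sum 60 len 14
[4, 9, 5, 5, 0, 6, 7, 3, 2, 3, 8, 6, 2, 0, 3] sum 63 len 15
[4, 9, 5, 5, 0, 6, 7, 3, 2, 3, 8, 6, 2, 0, 3, 5] sum 68 len 16
[9, 5, 5, 0, 6, 7, 3, 2, 3, 8, 6, 2, 0, 3, 5, 9] sum 73 len 16
[5, 5, 0, 6, 7, 3, 2, 3, 8, 6, 2, 0, 3, 5, 9, 3] sum 67 len 16
[5, 5, 0, 6, 7, 3, 2, 3, 8, 6, 2, 0, 3, 5, 9, 3, 6] sum 73 len 17
[5, 0, 6, 7, 3, 2, 3, 8, 6, 2, 0, 3, 5, 9, 3, 6, 1] sum 69 len 17
Longest length seen: 17.

17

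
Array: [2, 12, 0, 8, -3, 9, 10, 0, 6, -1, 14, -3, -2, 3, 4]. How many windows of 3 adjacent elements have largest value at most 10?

8

2 12 0 → max 12
12 0 8 → max 12
0 8 -3 → max 8  ≤ 10 ✓
8 -3 9 → max 9  ≤ 10 ✓
-3 9 10 → max 10  ≤ 10 ✓
9 10 0 → max 10  ≤ 10 ✓
10 0 6 → max 10  ≤ 10 ✓
0 6 -1 → max 6  ≤ 10 ✓
6 -1 14 → max 14
-1 14 -3 → max 14
14 -3 -2 → max 14
-3 -2 3 → max 3  ≤ 10 ✓
-2 3 4 → max 4  ≤ 10 ✓
8 windows satisfy the condition.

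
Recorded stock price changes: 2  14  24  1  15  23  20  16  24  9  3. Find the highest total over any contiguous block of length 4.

2 14 24 1 → sum 41
14 24 1 15 → sum 54
24 1 15 23 → sum 63
1 15 23 20 → sum 59
15 23 20 16 → sum 74
23 20 16 24 → sum 83
20 16 24 9 → sum 69
16 24 9 3 → sum 52
Highest of these is 83.

83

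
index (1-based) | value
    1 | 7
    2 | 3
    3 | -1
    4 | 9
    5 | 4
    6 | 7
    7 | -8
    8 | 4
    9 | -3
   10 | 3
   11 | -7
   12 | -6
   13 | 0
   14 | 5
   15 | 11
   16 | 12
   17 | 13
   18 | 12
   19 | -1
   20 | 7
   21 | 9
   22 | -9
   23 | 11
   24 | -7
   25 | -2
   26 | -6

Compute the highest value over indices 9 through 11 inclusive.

3

Elements at indices 9..11: -3, 3, -7
max(-3, 3, -7) = 3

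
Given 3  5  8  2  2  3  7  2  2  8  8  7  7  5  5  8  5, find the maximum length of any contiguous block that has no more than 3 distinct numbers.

[3] 1 distinct, len 1
[3, 5] 2 distinct, len 2
[3, 5, 8] 3 distinct, len 3
[5, 8, 2] 3 distinct, len 3
[5, 8, 2, 2] 3 distinct, len 4
[8, 2, 2, 3] 3 distinct, len 4
[2, 2, 3, 7] 3 distinct, len 4
[2, 2, 3, 7, 2] 3 distinct, len 5
[2, 2, 3, 7, 2, 2] 3 distinct, len 6
[7, 2, 2, 8] 3 distinct, len 4
[7, 2, 2, 8, 8] 3 distinct, len 5
[7, 2, 2, 8, 8, 7] 3 distinct, len 6
[7, 2, 2, 8, 8, 7, 7] 3 distinct, len 7
[8, 8, 7, 7, 5] 3 distinct, len 5
[8, 8, 7, 7, 5, 5] 3 distinct, len 6
[8, 8, 7, 7, 5, 5, 8] 3 distinct, len 7
[8, 8, 7, 7, 5, 5, 8, 5] 3 distinct, len 8
Longest length with ≤3 distinct: 8.

8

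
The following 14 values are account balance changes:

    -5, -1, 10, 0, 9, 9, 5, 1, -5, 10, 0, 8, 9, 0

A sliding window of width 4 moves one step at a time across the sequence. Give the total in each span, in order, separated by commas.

4, 18, 28, 23, 24, 10, 11, 6, 13, 27, 17

[-5, -1, 10, 0] → sum 4
[-1, 10, 0, 9] → sum 18
[10, 0, 9, 9] → sum 28
[0, 9, 9, 5] → sum 23
[9, 9, 5, 1] → sum 24
[9, 5, 1, -5] → sum 10
[5, 1, -5, 10] → sum 11
[1, -5, 10, 0] → sum 6
[-5, 10, 0, 8] → sum 13
[10, 0, 8, 9] → sum 27
[0, 8, 9, 0] → sum 17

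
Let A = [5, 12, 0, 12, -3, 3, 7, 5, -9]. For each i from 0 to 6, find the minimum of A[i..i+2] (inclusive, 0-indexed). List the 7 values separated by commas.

[5, 12, 0] → min 0
[12, 0, 12] → min 0
[0, 12, -3] → min -3
[12, -3, 3] → min -3
[-3, 3, 7] → min -3
[3, 7, 5] → min 3
[7, 5, -9] → min -9

0, 0, -3, -3, -3, 3, -9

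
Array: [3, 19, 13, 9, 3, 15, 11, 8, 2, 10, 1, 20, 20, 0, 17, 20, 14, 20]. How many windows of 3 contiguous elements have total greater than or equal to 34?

[3, 19, 13] → sum 35  ≥ 34 ✓
[19, 13, 9] → sum 41  ≥ 34 ✓
[13, 9, 3] → sum 25
[9, 3, 15] → sum 27
[3, 15, 11] → sum 29
[15, 11, 8] → sum 34  ≥ 34 ✓
[11, 8, 2] → sum 21
[8, 2, 10] → sum 20
[2, 10, 1] → sum 13
[10, 1, 20] → sum 31
[1, 20, 20] → sum 41  ≥ 34 ✓
[20, 20, 0] → sum 40  ≥ 34 ✓
[20, 0, 17] → sum 37  ≥ 34 ✓
[0, 17, 20] → sum 37  ≥ 34 ✓
[17, 20, 14] → sum 51  ≥ 34 ✓
[20, 14, 20] → sum 54  ≥ 34 ✓
9 windows satisfy the condition.

9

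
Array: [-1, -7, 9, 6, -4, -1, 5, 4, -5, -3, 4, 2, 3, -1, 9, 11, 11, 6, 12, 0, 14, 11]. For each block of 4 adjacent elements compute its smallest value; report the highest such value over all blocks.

Each size-4 window and its min:
(-1, -7, 9, 6) → min -7
(-7, 9, 6, -4) → min -7
(9, 6, -4, -1) → min -4
(6, -4, -1, 5) → min -4
(-4, -1, 5, 4) → min -4
(-1, 5, 4, -5) → min -5
(5, 4, -5, -3) → min -5
(4, -5, -3, 4) → min -5
(-5, -3, 4, 2) → min -5
(-3, 4, 2, 3) → min -3
(4, 2, 3, -1) → min -1
(2, 3, -1, 9) → min -1
(3, -1, 9, 11) → min -1
(-1, 9, 11, 11) → min -1
(9, 11, 11, 6) → min 6
(11, 11, 6, 12) → min 6
(11, 6, 12, 0) → min 0
(6, 12, 0, 14) → min 0
(12, 0, 14, 11) → min 0
Highest of these is 6.

6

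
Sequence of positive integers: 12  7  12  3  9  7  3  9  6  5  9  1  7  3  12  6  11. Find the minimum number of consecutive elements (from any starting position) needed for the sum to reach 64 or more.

9

add 12: running sum 12 < 64
add 7: running sum 19 < 64
add 12: running sum 31 < 64
add 3: running sum 34 < 64
add 9: running sum 43 < 64
add 7: running sum 50 < 64
add 3: running sum 53 < 64
add 9: running sum 62 < 64
add 6: shortest ending here [12, 7, 12, 3, 9, 7, 3, 9, 6] sum 68, len 9
add 5: shortest ending here [12, 7, 12, 3, 9, 7, 3, 9, 6, 5] sum 73, len 10
add 9: shortest ending here [7, 12, 3, 9, 7, 3, 9, 6, 5, 9] sum 70, len 10
add 1: shortest ending here [12, 3, 9, 7, 3, 9, 6, 5, 9, 1] sum 64, len 10
add 7: shortest ending here [12, 3, 9, 7, 3, 9, 6, 5, 9, 1, 7] sum 71, len 11
add 3: shortest ending here [12, 3, 9, 7, 3, 9, 6, 5, 9, 1, 7, 3] sum 74, len 12
add 12: shortest ending here [9, 7, 3, 9, 6, 5, 9, 1, 7, 3, 12] sum 71, len 11
add 6: shortest ending here [7, 3, 9, 6, 5, 9, 1, 7, 3, 12, 6] sum 68, len 11
add 11: shortest ending here [9, 6, 5, 9, 1, 7, 3, 12, 6, 11] sum 69, len 10
Shortest qualifying length: 9.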